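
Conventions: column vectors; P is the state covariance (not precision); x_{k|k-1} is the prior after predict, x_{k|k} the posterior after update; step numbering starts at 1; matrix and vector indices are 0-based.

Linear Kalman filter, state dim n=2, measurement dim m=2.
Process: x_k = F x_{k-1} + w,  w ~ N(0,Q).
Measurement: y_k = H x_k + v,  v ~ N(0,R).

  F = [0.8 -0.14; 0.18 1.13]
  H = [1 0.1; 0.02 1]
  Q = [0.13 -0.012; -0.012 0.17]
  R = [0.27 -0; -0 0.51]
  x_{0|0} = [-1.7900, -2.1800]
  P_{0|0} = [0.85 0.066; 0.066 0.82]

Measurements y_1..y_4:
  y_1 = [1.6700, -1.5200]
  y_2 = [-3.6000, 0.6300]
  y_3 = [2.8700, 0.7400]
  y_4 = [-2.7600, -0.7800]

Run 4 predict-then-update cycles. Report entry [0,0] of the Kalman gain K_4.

step 1: x^-=[-1.1268, -2.7856]  P^-=[0.6753 0.0387; 0.0387 1.2714]  S=[0.9657 0.1794; 0.1794 1.7833]  K=[0.7111 -0.0423; 0.0399 0.7094]  nu=[3.0754, 1.2881]  x^+=[1.0056, -1.7490]  P^+=[0.1945 -0.0255; -0.0255 0.3623]
step 2: x^-=[1.0494, -1.7954]  P^-=[0.2673 -0.0637; -0.0637 0.6286]  S=[0.5309 0.0044; 0.0044 1.1361]  K=[0.4920 -0.0532; -0.0061 0.5522]  nu=[-4.4698, 2.4044]  x^+=[-1.2777, -0.4404]  P^+=[0.1358 -0.0299; -0.0299 0.2822]
step 3: x^-=[-0.9605, -0.7277]  P^-=[0.2291 -0.0633; -0.0633 0.5226]  S=[0.4917 -0.0066; -0.0066 1.0301]  K=[0.4524 -0.0541; -0.0157 0.5060]  nu=[3.9033, 1.4869]  x^+=[0.7249, -0.0367]  P^+=[0.1252 -0.0301; -0.0301 0.2586]
step 4: x^-=[0.5851, 0.0890]  P^-=[0.2219 -0.0614; -0.0614 0.4921]  S=[0.4846 -0.0078; -0.0078 0.9997]  K=[0.4444 -0.0534; -0.0171 0.4909]  nu=[-3.3540, -0.8807]  x^+=[-0.8585, -0.2858]  P^+=[0.1230 -0.0297; -0.0297 0.2509]

K[0,0] = 0.4444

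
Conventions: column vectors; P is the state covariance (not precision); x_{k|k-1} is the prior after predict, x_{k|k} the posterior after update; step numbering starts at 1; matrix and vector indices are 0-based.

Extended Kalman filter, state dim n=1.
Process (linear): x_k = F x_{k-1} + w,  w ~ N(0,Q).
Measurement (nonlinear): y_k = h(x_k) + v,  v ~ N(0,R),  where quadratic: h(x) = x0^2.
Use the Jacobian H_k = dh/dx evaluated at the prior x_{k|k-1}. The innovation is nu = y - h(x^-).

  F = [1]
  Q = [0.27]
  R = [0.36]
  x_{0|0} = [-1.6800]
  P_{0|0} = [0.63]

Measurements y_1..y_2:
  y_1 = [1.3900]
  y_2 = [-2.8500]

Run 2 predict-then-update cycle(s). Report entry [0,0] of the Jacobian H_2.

step 1: x^-=[-1.6800]  P^-=[0.9000]  H_jac=[-3.3600]  S=[10.5206]  K=[-0.2874]  nu=[-1.4324]  x^+=[-1.2683]  P^+=[0.0308]
step 2: x^-=[-1.2683]  P^-=[0.3008]  H_jac=[-2.5366]  S=[2.2954]  K=[-0.3324]  nu=[-4.4585]  x^+=[0.2138]  P^+=[0.0472]

H_jac[0,0] = -2.5366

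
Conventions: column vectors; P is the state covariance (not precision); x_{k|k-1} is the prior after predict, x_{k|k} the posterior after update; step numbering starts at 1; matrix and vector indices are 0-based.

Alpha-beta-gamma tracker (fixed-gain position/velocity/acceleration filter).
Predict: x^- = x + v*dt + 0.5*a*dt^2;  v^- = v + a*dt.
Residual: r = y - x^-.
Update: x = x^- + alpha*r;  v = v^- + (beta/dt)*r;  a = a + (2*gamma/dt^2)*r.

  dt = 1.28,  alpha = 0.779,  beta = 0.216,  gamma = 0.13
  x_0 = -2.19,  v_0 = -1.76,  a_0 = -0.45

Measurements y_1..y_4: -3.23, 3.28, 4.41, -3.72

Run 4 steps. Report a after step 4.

step 1: x_pred=-4.8114  r=1.5814  x^+=-3.5795  v^+=-2.0691  a^+=-0.1990
step 2: x_pred=-6.3910  r=9.6710  x^+=1.1427  v^+=-0.6919  a^+=1.3357
step 3: x_pred=1.3512  r=3.0588  x^+=3.7340  v^+=1.5339  a^+=1.8211
step 4: x_pred=7.1892  r=-10.9092  x^+=-1.3091  v^+=2.0240  a^+=0.0899

a_post = 0.0899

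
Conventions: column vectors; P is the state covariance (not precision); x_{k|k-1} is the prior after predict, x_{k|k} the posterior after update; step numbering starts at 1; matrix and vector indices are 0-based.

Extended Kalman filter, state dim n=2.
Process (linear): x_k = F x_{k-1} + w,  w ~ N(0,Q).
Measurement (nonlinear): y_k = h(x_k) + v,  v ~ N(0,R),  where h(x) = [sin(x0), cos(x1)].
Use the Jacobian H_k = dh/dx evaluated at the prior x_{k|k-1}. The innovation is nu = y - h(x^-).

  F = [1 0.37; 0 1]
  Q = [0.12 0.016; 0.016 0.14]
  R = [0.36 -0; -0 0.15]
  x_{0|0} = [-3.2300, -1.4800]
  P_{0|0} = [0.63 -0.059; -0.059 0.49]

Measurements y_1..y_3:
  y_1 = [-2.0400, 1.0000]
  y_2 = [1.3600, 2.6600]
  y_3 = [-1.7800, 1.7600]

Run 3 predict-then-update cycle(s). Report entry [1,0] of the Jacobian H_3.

step 1: x^-=[-3.7776, -1.4800]  P^-=[0.7734 0.1383; 0.1383 0.6300]  H_jac=[-0.8045 0.0000; 0.0000 0.9959]  S=[0.8605 -0.1108; -0.1108 0.7748]  K=[-0.7133 0.0758; -0.0255 0.8061]  nu=[-2.6340, 0.9093]  x^+=[-1.8300, -0.6798]  P^+=[0.3192 0.0114; 0.0114 0.1214]
step 2: x^-=[-2.0815, -0.6798]  P^-=[0.4643 0.0723; 0.0723 0.2614]  H_jac=[-0.4888 0.0000; 0.0000 0.6287]  S=[0.4709 -0.0222; -0.0222 0.2533]  K=[-0.4754 0.1378; -0.0446 0.6448]  nu=[2.2324, 1.8823]  x^+=[-2.8833, 0.4343]  P^+=[0.3501 0.0329; 0.0329 0.1539]
step 3: x^-=[-2.7226, 0.4343]  P^-=[0.5155 0.1058; 0.1058 0.2939]  H_jac=[-0.9135 0.0000; 0.0000 -0.4208]  S=[0.7902 0.0407; 0.0407 0.2020]  K=[-0.5907 -0.1015; -0.0918 -0.5936]  nu=[-1.3732, 0.8528]  x^+=[-1.9979, 0.0541]  P^+=[0.2328 0.0362; 0.0362 0.2116]

H_jac[1,0] = 0.0000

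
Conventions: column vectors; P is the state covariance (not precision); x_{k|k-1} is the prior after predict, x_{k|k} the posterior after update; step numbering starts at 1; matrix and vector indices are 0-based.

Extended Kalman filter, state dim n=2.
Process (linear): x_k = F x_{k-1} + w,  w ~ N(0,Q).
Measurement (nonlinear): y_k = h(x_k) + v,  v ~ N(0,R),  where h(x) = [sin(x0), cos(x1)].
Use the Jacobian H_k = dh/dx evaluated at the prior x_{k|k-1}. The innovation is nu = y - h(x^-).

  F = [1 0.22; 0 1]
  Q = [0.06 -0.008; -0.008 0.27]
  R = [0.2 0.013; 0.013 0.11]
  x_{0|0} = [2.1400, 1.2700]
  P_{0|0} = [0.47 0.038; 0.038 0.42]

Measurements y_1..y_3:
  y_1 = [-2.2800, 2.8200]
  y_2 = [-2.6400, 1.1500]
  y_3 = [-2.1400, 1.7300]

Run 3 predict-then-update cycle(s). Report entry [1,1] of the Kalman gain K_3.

step 1: x^-=[2.4194, 1.2700]  P^-=[0.5670 0.1224; 0.1224 0.6900]  H_jac=[-0.7504 0.0000; 0.0000 -0.9551]  S=[0.5193 0.1007; 0.1007 0.7394]  K=[-0.8101 -0.0477; -0.0041 -0.8907]  nu=[-2.9410, 2.5237]  x^+=[4.6815, -0.9658]  P^+=[0.2168 0.0165; 0.0165 0.1026]
step 2: x^-=[4.4691, -0.9658]  P^-=[0.2890 0.0311; 0.0311 0.3726]  H_jac=[-0.2409 0.0000; 0.0000 0.8225]  S=[0.2168 0.0068; 0.0068 0.3621]  K=[-0.3236 0.0768; -0.0613 0.8476]  nu=[-1.6695, 0.5812]  x^+=[5.0540, -0.3708]  P^+=[0.2645 0.0052; 0.0052 0.1124]
step 3: x^-=[4.9724, -0.3708]  P^-=[0.3322 0.0219; 0.0219 0.3824]  H_jac=[0.2571 0.0000; 0.0000 0.3623]  S=[0.2220 0.0150; 0.0150 0.1602]  K=[0.3839 0.0135; -0.0335 0.8680]  nu=[-1.1736, 0.7980]  x^+=[4.5326, 0.3611]  P^+=[0.2993 0.0179; 0.0179 0.2623]

K[1,1] = 0.8680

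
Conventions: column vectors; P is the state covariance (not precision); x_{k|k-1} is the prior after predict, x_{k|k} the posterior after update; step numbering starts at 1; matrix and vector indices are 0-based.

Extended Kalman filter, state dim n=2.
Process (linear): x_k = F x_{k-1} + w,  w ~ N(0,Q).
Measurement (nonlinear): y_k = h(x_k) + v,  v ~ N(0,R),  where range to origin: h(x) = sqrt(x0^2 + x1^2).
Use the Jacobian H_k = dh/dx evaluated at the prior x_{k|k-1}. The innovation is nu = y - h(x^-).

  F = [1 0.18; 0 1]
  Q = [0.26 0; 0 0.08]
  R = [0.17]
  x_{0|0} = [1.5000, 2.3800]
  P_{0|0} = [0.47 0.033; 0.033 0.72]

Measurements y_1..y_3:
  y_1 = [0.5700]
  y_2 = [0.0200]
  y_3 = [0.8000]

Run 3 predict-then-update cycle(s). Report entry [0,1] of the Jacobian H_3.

step 1: x^-=[1.9284, 2.3800]  P^-=[0.7652 0.1626; 0.1626 0.8000]  H_jac=[0.6295 0.7770]  S=[1.1153]  K=[0.5452; 0.6491]  nu=[-2.4932]  x^+=[0.5691, 0.7616]  P^+=[0.4337 -0.2321; -0.2321 0.3301]
step 2: x^-=[0.7062, 0.7616]  P^-=[0.6208 -0.1727; -0.1727 0.4101]  H_jac=[0.6799 0.7333]  S=[0.5053]  K=[0.5847; 0.3628]  nu=[-1.0186]  x^+=[0.1105, 0.3921]  P^+=[0.4481 -0.2799; -0.2799 0.3436]
step 3: x^-=[0.1811, 0.3921]  P^-=[0.6184 -0.2180; -0.2180 0.4236]  H_jac=[0.4194 0.9078]  S=[0.4618]  K=[0.1330; 0.6347]  nu=[0.3681]  x^+=[0.2301, 0.6257]  P^+=[0.6103 -0.2570; -0.2570 0.2376]

H_jac[0,1] = 0.9078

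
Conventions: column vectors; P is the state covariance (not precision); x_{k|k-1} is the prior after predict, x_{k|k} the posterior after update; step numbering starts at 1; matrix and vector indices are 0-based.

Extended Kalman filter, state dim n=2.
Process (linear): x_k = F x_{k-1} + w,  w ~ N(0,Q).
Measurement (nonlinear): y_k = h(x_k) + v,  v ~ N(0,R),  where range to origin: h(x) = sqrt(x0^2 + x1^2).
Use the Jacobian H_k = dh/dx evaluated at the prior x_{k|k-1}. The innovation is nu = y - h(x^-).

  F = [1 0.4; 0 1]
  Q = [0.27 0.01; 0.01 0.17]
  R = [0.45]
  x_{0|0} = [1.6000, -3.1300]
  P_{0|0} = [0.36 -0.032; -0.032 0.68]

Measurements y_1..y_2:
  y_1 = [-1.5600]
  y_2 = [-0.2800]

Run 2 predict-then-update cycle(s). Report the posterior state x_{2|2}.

step 1: x^-=[0.3480, -3.1300]  P^-=[0.7132 0.2500; 0.2500 0.8500]  H_jac=[0.1105 -0.9939]  S=[1.2434]  K=[-0.1364; -0.6572]  nu=[-4.7093]  x^+=[0.9906, -0.0351]  P^+=[0.6901 0.1385; 0.1385 0.3130]
step 2: x^-=[0.9765, -0.0351]  P^-=[1.1209 0.2737; 0.2737 0.4830]  H_jac=[0.9994 -0.0359]  S=[1.5505]  K=[0.7162; 0.1652]  nu=[-1.2572]  x^+=[0.0762, -0.2428]  P^+=[0.3257 0.0902; 0.0902 0.4406]

x_post = [0.0762, -0.2428]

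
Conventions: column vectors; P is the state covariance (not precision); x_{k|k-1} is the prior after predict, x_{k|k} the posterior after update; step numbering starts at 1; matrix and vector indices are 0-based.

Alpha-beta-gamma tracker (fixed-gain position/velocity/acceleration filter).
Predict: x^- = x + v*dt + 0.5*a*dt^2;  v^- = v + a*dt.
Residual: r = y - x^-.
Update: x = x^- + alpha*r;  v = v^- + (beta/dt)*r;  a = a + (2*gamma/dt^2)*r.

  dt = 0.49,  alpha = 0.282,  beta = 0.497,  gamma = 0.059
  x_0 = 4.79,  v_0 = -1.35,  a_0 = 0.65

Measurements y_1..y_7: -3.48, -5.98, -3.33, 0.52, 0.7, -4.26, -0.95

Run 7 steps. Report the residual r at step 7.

resid = -8.3620

step 1: x_pred=4.2065  r=-7.6865  x^+=2.0389  v^+=-8.8278  a^+=-3.1276
step 2: x_pred=-2.6622  r=-3.3178  x^+=-3.5978  v^+=-13.7256  a^+=-4.7582
step 3: x_pred=-10.8946  r=7.5646  x^+=-8.7614  v^+=-8.3845  a^+=-1.0405
step 4: x_pred=-12.9947  r=13.5147  x^+=-9.1835  v^+=4.8134  a^+=5.6014
step 5: x_pred=-6.1525  r=6.8525  x^+=-4.2201  v^+=14.5085  a^+=8.9692
step 6: x_pred=3.9658  r=-8.2258  x^+=1.6461  v^+=10.5601  a^+=4.9265
step 7: x_pred=7.4120  r=-8.3620  x^+=5.0539  v^+=4.4926  a^+=0.8169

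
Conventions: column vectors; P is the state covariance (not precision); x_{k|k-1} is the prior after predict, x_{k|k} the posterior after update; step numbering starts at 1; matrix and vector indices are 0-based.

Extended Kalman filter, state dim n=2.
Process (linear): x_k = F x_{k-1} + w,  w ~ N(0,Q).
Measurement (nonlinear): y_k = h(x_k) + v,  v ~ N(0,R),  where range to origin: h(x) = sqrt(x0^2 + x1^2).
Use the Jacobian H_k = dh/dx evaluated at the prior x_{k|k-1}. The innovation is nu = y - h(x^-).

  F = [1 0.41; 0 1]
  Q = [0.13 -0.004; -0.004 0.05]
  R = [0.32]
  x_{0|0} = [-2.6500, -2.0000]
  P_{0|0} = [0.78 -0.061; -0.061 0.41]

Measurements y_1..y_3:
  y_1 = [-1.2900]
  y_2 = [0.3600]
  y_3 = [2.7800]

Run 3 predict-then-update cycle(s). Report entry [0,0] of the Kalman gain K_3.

step 1: x^-=[-3.4700, -2.0000]  P^-=[0.9289 0.1031; 0.1031 0.4600]  H_jac=[-0.8664 -0.4994]  S=[1.2212]  K=[-0.7012; -0.2612]  nu=[-5.2951]  x^+=[0.2429, -0.6167]  P^+=[0.3285 -0.1206; -0.1206 0.3767]
step 2: x^-=[-0.0100, -0.6167]  P^-=[0.4229 0.0298; 0.0298 0.4267]  H_jac=[-0.0162 -0.9999]  S=[0.7476]  K=[-0.0490; -0.5713]  nu=[-0.2567]  x^+=[0.0026, -0.4700]  P^+=[0.4211 0.0089; 0.0089 0.1827]
step 3: x^-=[-0.1901, -0.4700]  P^-=[0.5891 0.0798; 0.0798 0.2327]  H_jac=[-0.3749 -0.9271]  S=[0.6582]  K=[-0.4479; -0.3731]  nu=[2.2730]  x^+=[-1.2082, -1.3182]  P^+=[0.4570 -0.0302; -0.0302 0.1410]

K[0,0] = -0.4479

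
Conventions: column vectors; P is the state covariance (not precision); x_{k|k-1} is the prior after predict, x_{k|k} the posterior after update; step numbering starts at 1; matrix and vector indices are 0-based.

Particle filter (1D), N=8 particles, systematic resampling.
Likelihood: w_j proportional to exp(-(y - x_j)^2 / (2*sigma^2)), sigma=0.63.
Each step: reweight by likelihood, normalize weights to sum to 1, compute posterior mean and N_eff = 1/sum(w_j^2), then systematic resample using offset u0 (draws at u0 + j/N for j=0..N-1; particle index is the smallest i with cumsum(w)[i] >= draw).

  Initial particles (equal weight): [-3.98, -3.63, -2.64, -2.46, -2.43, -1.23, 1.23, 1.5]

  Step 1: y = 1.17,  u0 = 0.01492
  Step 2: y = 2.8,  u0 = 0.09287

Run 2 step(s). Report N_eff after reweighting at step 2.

N_eff = 6.4293

step 1: w=[0.0000, 0.0000, 0.0000, 0.0000, 0.0000, 0.0004, 0.5329, 0.4667]  mean=1.3551  Neff=1.9928  idx=[6, 6, 6, 6, 6, 7, 7, 7]
step 2: w=[0.0771, 0.0771, 0.0771, 0.0771, 0.0771, 0.2048, 0.2048, 0.2048]  mean=1.3959  Neff=6.4293  idx=[1, 2, 4, 5, 6, 6, 7, 7]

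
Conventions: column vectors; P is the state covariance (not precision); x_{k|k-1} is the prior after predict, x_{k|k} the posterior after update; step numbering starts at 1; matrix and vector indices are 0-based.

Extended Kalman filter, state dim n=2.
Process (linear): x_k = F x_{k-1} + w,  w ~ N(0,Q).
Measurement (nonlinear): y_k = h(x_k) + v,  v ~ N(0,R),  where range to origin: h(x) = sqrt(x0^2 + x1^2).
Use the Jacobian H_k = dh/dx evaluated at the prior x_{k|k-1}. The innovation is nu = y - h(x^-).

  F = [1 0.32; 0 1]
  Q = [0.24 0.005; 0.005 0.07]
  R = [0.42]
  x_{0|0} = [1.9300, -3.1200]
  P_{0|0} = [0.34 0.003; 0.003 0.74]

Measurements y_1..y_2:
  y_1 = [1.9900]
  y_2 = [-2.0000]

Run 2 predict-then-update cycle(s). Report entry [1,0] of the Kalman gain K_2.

K[1,0] = -0.4914

step 1: x^-=[0.9316, -3.1200]  P^-=[0.6577 0.2448; 0.2448 0.8100]  H_jac=[0.2861 -0.9582]  S=[1.0833]  K=[-0.0428; -0.6518]  nu=[-1.2661]  x^+=[0.9858, -2.2947]  P^+=[0.6557 0.2146; 0.2146 0.3498]
step 2: x^-=[0.2515, -2.2947]  P^-=[1.0688 0.3315; 0.3315 0.4198]  H_jac=[0.1089 -0.9940]  S=[0.7757]  K=[-0.2747; -0.4914]  nu=[-4.3085]  x^+=[1.4350, -0.1776]  P^+=[1.0103 0.2268; 0.2268 0.2325]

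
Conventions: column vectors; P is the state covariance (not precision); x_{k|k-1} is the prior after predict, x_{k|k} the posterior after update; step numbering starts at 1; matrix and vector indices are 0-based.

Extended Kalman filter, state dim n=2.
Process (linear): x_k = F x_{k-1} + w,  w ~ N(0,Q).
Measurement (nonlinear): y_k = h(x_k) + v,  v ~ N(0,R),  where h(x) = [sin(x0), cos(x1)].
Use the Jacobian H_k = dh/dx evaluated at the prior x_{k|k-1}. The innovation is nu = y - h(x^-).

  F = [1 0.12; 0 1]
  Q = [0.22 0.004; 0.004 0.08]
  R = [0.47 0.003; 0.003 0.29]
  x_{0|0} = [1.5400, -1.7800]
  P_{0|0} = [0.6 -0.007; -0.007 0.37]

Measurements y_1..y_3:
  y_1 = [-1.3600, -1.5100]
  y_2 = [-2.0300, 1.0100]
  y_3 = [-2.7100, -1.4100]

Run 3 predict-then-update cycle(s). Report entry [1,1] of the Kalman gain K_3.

step 1: x^-=[1.3264, -1.7800]  P^-=[0.8236 0.0414; 0.0414 0.4500]  H_jac=[0.2420 0.0000; 0.0000 0.9782]  S=[0.5182 0.0128; 0.0128 0.7206]  K=[0.3834 0.0494; 0.0042 0.6108]  nu=[-2.3303, -1.3023]  x^+=[0.3687, -2.5853]  P^+=[0.7452 0.0158; 0.0158 0.1811]
step 2: x^-=[0.0585, -2.5853]  P^-=[0.9716 0.0415; 0.0415 0.2611]  H_jac=[0.9983 0.0000; 0.0000 0.5280]  S=[1.4383 0.0249; 0.0249 0.3628]  K=[0.6741 0.0142; 0.0223 0.3785]  nu=[-2.0885, 1.8592]  x^+=[-1.3230, -1.9282]  P^+=[0.3174 0.0116; 0.0116 0.2080]
step 3: x^-=[-1.5544, -1.9282]  P^-=[0.5432 0.0406; 0.0406 0.2880]  H_jac=[0.0164 0.0000; 0.0000 0.9368]  S=[0.4701 0.0036; 0.0036 0.5427]  K=[0.0184 0.0699; -0.0024 0.4971]  nu=[-1.7101, -1.0601]  x^+=[-1.6600, -2.4511]  P^+=[0.5404 0.0217; 0.0217 0.1539]

K[1,1] = 0.4971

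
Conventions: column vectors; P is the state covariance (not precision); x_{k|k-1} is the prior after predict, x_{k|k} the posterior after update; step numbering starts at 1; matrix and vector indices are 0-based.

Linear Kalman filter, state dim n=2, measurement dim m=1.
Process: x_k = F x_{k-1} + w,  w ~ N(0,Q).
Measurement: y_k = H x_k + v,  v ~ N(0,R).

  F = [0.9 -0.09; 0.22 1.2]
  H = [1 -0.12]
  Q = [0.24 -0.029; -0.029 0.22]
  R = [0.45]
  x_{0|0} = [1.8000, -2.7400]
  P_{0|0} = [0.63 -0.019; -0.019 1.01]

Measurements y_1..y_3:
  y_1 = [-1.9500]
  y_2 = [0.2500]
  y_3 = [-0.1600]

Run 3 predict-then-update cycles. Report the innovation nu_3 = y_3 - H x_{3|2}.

innov = [-0.5916]

step 1: x^-=[1.8666, -2.8920]  P^-=[0.7616 -0.0335; -0.0335 1.6949]  S=[1.2440]  K=[0.6154; -0.1904]  nu=[-4.1636]  x^+=[-0.6958, -2.0992]  P^+=[0.2904 0.1123; 0.1123 1.6498]
step 2: x^-=[-0.4373, -2.6721]  P^-=[0.4704 -0.0306; -0.0306 2.6690]  S=[0.9662]  K=[0.4907; -0.3632]  nu=[0.3666]  x^+=[-0.2574, -2.8053]  P^+=[0.2378 0.1416; 0.1416 2.5416]
step 3: x^-=[0.0208, -3.4229]  P^-=[0.4303 -0.1063; -0.1063 3.9661]  S=[0.9629]  K=[0.4601; -0.6047]  nu=[-0.5916]  x^+=[-0.2514, -3.0652]  P^+=[0.2264 0.1616; 0.1616 3.6140]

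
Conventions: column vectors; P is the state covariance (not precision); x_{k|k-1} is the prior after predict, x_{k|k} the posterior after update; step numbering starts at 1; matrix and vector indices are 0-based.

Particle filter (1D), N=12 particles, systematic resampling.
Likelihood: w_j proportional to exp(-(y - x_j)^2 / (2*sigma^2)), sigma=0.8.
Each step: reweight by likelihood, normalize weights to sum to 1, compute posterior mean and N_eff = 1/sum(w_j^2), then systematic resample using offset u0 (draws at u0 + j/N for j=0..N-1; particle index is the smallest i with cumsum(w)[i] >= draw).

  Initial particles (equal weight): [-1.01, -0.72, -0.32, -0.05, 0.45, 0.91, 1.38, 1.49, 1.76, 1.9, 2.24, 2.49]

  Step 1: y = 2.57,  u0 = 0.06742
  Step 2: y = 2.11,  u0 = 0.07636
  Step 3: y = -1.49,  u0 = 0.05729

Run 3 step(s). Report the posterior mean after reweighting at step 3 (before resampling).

step 1: w=[0.0000, 0.0001, 0.0004, 0.0011, 0.0073, 0.0283, 0.0806, 0.0980, 0.1460, 0.1717, 0.2239, 0.2426]  mean=1.9749  Neff=5.6580  idx=[6, 7, 8, 8, 9, 9, 10, 10, 10, 11, 11, 11]
step 2: w=[0.0611, 0.0686, 0.0842, 0.0842, 0.0895, 0.0895, 0.0915, 0.0915, 0.0915, 0.0828, 0.0828, 0.0828]  mean=2.0563  Neff=11.8595  idx=[1, 2, 3, 4, 5, 6, 7, 7, 8, 9, 10, 11]
step 3: w=[0.5294, 0.1423, 0.1423, 0.0688, 0.0688, 0.0104, 0.0104, 0.0104, 0.0104, 0.0023, 0.0023, 0.0023]  mean=1.6613  Neff=3.0241  idx=[0, 0, 0, 0, 0, 0, 1, 1, 2, 2, 4, 7]

post_mean = 1.6613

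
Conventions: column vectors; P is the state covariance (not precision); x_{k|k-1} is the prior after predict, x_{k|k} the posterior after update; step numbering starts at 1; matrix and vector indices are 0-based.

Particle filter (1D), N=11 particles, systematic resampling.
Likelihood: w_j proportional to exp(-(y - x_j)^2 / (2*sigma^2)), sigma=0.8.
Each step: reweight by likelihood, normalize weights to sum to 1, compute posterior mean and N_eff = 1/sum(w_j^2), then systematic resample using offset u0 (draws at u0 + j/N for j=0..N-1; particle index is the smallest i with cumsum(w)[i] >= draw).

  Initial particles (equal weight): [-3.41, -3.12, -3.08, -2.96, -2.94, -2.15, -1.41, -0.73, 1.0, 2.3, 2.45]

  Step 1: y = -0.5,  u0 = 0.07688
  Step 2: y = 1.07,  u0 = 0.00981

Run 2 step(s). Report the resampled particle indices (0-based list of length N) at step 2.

step 1: w=[0.0007, 0.0026, 0.0031, 0.0049, 0.0053, 0.0659, 0.2896, 0.5307, 0.0954, 0.0012, 0.0006]  mean=-0.8879  Neff=2.6383  idx=[5, 6, 6, 6, 7, 7, 7, 7, 7, 7, 8]
step 2: w=[0.0002, 0.0055, 0.0055, 0.0055, 0.0531, 0.0531, 0.0531, 0.0531, 0.0531, 0.0531, 0.6648]  mean=0.4087  Neff=2.1787  idx=[2, 5, 7, 9, 10, 10, 10, 10, 10, 10, 10]

resampled_idx = [2, 5, 7, 9, 10, 10, 10, 10, 10, 10, 10]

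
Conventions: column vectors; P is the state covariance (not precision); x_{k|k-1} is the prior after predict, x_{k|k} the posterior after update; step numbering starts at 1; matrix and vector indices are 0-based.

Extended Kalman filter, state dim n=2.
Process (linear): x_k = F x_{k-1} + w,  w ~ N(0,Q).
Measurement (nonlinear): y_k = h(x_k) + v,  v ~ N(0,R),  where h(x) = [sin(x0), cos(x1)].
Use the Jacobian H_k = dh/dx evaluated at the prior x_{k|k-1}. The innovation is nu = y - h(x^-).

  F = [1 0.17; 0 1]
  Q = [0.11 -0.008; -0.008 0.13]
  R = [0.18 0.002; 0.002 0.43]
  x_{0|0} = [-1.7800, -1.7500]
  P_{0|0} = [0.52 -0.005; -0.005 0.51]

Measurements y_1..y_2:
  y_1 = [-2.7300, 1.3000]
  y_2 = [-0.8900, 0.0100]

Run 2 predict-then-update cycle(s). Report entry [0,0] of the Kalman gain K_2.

K[0,0] = 0.7486

step 1: x^-=[-2.0775, -1.7500]  P^-=[0.6430 0.0737; 0.0737 0.6400]  H_jac=[-0.4853 0.0000; 0.0000 0.9840]  S=[0.3314 -0.0332; -0.0332 1.0497]  K=[-0.9376 0.0394; -0.0480 0.5984]  nu=[-1.8557, 1.4782]  x^+=[-0.2794, -0.7763]  P^+=[0.3476 0.0153; 0.0153 0.2614]
step 2: x^-=[-0.4114, -0.7763]  P^-=[0.4704 0.0518; 0.0518 0.3914]  H_jac=[0.9166 0.0000; 0.0000 0.7007]  S=[0.5752 0.0352; 0.0352 0.6222]  K=[0.7486 0.0159; 0.0557 0.4377]  nu=[-0.4902, -0.7035]  x^+=[-0.7895, -1.1115]  P^+=[0.1470 0.0119; 0.0119 0.2687]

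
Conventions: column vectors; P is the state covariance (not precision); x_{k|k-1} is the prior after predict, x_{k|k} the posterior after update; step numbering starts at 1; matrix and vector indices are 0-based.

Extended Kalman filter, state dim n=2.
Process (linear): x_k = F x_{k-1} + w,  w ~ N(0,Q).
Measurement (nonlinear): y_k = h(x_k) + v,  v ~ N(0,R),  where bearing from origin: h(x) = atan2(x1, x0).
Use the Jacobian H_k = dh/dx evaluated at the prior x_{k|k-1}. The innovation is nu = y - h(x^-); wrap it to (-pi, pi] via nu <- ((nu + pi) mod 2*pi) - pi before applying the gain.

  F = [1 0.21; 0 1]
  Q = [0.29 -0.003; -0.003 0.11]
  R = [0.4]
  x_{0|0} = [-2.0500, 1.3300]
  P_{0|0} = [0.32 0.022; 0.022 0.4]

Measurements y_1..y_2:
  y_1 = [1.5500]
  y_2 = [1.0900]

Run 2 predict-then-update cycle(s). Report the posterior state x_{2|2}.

x_post = [-0.3754, 2.0134]

step 1: x^-=[-1.7707, 1.3300]  P^-=[0.6369 0.1030; 0.1030 0.5100]  H_jac=[-0.2712 -0.3611]  S=[0.5335]  K=[-0.3935; -0.3975]  nu=[-0.9474]  x^+=[-1.3979, 1.7066]  P^+=[0.5543 0.0196; 0.0196 0.4257]
step 2: x^-=[-1.0396, 1.7066]  P^-=[0.8713 0.1060; 0.1060 0.5357]  H_jac=[-0.4274 -0.2603]  S=[0.6190]  K=[-0.6461; -0.2984]  nu=[-1.0279]  x^+=[-0.3754, 2.0134]  P^+=[0.6129 -0.0134; -0.0134 0.4806]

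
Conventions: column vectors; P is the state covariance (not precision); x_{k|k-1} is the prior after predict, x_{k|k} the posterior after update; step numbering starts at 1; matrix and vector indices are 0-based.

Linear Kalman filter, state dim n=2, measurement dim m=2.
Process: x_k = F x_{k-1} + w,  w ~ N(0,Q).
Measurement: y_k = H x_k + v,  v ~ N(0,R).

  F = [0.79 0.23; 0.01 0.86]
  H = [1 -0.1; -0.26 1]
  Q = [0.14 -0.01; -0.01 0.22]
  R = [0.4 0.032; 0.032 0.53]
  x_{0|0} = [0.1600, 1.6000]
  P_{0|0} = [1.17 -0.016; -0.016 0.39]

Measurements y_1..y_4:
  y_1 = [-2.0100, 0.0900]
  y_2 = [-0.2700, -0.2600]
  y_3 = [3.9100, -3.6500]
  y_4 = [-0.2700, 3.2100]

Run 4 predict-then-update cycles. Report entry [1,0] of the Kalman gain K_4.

step 1: x^-=[0.4944, 1.3776]  P^-=[0.8850 0.0655; 0.0655 0.5083]  S=[1.2770 -0.1818; -0.1818 1.0641]  K=[0.6825 -0.0381; 0.0791 0.4752]  nu=[-2.3666, -1.1591]  x^+=[-1.0766, 0.6396]  P^+=[0.2792 0.0742; 0.0742 0.2737]
step 2: x^-=[-0.7034, 0.5393]  P^-=[0.3557 0.0969; 0.0969 0.4237]  S=[0.7405 -0.0034; -0.0034 0.9274]  K=[0.4673 0.0065; 0.0757 0.4300]  nu=[0.4873, -0.9822]  x^+=[-0.4821, 0.1538]  P^+=[0.1940 0.0688; 0.0688 0.2482]
step 3: x^-=[-0.3455, 0.1275]  P^-=[0.2992 0.0876; 0.0876 0.4048]  S=[0.6858 0.0036; 0.0036 0.9095]  K=[0.4235 0.0091; 0.0665 0.4198]  nu=[4.2682, -3.8673]  x^+=[1.4271, -1.2122]  P^+=[0.1761 0.0642; 0.0642 0.2413]
step 4: x^-=[0.8486, -1.0282]  P^-=[0.2860 0.0829; 0.0829 0.3996]  S=[0.6734 0.0027; 0.0027 0.9058]  K=[0.4124 0.0082; 0.0620 0.4172]  nu=[-1.2214, 4.4589]  x^+=[0.3813, 0.7560]  P^+=[0.1714 0.0621; 0.0621 0.2392]

K[1,0] = 0.0620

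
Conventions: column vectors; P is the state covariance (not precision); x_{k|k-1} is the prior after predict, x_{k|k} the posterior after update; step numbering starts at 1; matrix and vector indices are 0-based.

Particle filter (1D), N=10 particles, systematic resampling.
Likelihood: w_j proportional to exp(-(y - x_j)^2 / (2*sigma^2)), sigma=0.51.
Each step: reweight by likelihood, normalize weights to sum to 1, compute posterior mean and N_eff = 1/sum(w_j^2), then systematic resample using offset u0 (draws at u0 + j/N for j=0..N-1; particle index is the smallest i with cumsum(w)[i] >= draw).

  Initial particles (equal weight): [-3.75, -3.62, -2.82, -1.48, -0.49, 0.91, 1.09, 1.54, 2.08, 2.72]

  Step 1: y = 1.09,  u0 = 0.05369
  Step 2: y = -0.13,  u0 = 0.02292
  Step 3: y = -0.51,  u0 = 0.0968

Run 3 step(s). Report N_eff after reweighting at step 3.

step 1: w=[0.0000, 0.0000, 0.0000, 0.0000, 0.0030, 0.3376, 0.3593, 0.2434, 0.0546, 0.0022]  mean=1.1917  Neff=3.2757  idx=[5, 5, 5, 6, 6, 6, 6, 7, 7, 8]
step 2: w=[0.2038, 0.2038, 0.2038, 0.0933, 0.0933, 0.0933, 0.0933, 0.0077, 0.0077, 0.0001]  mean=0.9869  Neff=6.2672  idx=[0, 0, 1, 1, 2, 2, 3, 4, 5, 6]
step 3: w=[0.1350, 0.1350, 0.1350, 0.1350, 0.1350, 0.1350, 0.0475, 0.0475, 0.0475, 0.0475]  mean=0.9442  Neff=8.4469  idx=[0, 1, 2, 2, 3, 4, 5, 5, 7, 9]

N_eff = 8.4469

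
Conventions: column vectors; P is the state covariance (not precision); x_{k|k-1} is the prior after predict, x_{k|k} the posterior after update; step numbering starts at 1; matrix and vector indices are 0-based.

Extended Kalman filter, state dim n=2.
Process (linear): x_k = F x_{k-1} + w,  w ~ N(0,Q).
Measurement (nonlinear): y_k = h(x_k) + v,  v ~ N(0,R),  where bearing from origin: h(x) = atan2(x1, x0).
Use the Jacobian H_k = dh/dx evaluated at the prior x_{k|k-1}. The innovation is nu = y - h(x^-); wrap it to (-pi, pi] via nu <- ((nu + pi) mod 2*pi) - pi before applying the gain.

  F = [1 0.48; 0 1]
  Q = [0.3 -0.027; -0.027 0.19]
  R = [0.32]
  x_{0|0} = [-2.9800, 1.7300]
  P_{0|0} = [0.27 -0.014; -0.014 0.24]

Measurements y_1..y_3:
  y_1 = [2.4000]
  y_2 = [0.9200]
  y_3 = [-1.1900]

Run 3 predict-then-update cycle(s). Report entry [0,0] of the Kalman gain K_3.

K[0,0] = -0.8210

step 1: x^-=[-2.1496, 1.7300]  P^-=[0.6119 0.0742; 0.0742 0.4300]  H_jac=[-0.2272 -0.2823]  S=[0.3954]  K=[-0.4046; -0.3497]  nu=[-0.0639]  x^+=[-2.1237, 1.7524]  P^+=[0.5471 0.0183; 0.0183 0.3817]
step 2: x^-=[-1.2826, 1.7524]  P^-=[0.9526 0.1744; 0.1744 0.5717]  H_jac=[-0.3716 -0.2720]  S=[0.5291]  K=[-0.7587; -0.4164]  nu=[-1.2826]  x^+=[-0.3095, 2.2864]  P^+=[0.6480 0.0073; 0.0073 0.4799]
step 3: x^-=[0.7880, 2.2864]  P^-=[1.0656 0.2107; 0.2107 0.6699]  H_jac=[-0.3909 0.1347]  S=[0.4728]  K=[-0.8210; 0.0167]  nu=[-2.4289]  x^+=[2.7822, 2.2458]  P^+=[0.7469 0.2172; 0.2172 0.6698]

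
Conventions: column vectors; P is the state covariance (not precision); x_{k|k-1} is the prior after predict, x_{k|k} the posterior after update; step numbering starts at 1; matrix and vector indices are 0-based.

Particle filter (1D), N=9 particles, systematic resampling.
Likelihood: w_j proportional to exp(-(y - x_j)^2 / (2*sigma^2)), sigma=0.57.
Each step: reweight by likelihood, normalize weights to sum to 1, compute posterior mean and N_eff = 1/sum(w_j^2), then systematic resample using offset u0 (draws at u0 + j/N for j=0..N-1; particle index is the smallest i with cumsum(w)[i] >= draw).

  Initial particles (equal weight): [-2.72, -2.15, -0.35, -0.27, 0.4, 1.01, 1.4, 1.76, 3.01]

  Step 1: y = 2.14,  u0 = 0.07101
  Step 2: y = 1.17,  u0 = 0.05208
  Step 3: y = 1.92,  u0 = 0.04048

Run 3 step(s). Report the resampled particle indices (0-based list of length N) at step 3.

step 1: w=[0.0000, 0.0000, 0.0000, 0.0001, 0.0056, 0.0828, 0.2543, 0.4729, 0.1843]  mean=1.8289  Neff=3.0378  idx=[5, 6, 6, 7, 7, 7, 7, 8, 8]
step 2: w=[0.1864, 0.1788, 0.1788, 0.1135, 0.1135, 0.1135, 0.1135, 0.0011, 0.0011]  mean=1.4941  Neff=6.6587  idx=[0, 0, 1, 2, 2, 3, 4, 5, 6]
step 3: w=[0.0438, 0.0438, 0.1033, 0.1033, 0.1033, 0.1506, 0.1506, 0.1506, 0.1506]  mean=1.5827  Neff=7.8994  idx=[0, 2, 3, 4, 5, 6, 7, 7, 8]

resampled_idx = [0, 2, 3, 4, 5, 6, 7, 7, 8]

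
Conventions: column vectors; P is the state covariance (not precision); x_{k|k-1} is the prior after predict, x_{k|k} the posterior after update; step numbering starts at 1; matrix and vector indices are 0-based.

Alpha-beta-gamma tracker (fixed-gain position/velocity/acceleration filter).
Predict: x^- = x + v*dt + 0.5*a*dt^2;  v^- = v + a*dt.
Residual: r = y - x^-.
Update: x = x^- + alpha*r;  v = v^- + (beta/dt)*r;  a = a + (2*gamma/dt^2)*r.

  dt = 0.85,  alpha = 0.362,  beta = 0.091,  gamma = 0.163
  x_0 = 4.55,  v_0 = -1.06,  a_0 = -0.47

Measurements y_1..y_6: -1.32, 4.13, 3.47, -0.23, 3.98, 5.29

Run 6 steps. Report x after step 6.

x_post = 4.6437

step 1: x_pred=3.4792  r=-4.7992  x^+=1.7419  v^+=-1.9733  a^+=-2.6355
step 2: x_pred=-0.8875  r=5.0175  x^+=0.9289  v^+=-3.6763  a^+=-0.3715
step 3: x_pred=-2.3302  r=5.8002  x^+=-0.2305  v^+=-3.3711  a^+=2.2456
step 4: x_pred=-2.2847  r=2.0547  x^+=-1.5409  v^+=-1.2424  a^+=3.1727
step 5: x_pred=-1.4508  r=5.4308  x^+=0.5151  v^+=2.0358  a^+=5.6231
step 6: x_pred=4.2770  r=1.0130  x^+=4.6437  v^+=6.9240  a^+=6.0802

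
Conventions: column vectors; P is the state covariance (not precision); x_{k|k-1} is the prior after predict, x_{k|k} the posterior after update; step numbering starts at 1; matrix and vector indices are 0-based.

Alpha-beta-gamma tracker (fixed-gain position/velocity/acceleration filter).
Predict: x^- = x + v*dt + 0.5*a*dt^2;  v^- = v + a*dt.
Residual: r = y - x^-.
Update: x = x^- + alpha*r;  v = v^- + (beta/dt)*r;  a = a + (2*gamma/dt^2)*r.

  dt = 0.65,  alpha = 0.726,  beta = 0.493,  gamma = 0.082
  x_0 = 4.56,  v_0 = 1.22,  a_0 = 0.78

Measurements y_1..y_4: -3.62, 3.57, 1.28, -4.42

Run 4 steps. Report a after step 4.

step 1: x_pred=5.5178  r=-9.1378  x^+=-1.1162  v^+=-5.2037  a^+=-2.7670
step 2: x_pred=-5.0831  r=8.6531  x^+=1.1990  v^+=-0.4391  a^+=0.5919
step 3: x_pred=1.0387  r=0.2413  x^+=1.2139  v^+=0.1287  a^+=0.6856
step 4: x_pred=1.4423  r=-5.8623  x^+=-2.8137  v^+=-3.8721  a^+=-1.5900

a_post = -1.5900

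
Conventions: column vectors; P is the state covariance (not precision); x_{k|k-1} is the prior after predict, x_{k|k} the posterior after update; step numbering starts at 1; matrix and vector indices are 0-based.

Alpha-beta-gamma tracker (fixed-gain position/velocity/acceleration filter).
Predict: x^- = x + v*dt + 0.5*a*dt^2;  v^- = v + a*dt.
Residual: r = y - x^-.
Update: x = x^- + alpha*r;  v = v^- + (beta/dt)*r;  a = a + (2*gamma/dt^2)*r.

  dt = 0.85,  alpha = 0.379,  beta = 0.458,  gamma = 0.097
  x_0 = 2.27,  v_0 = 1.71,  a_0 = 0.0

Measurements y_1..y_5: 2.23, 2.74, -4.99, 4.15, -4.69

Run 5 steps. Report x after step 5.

step 1: x_pred=3.7235  r=-1.4935  x^+=3.1575  v^+=0.9053  a^+=-0.4010
step 2: x_pred=3.7821  r=-1.0421  x^+=3.3871  v^+=0.0029  a^+=-0.6808
step 3: x_pred=3.1436  r=-8.1336  x^+=0.0610  v^+=-4.9584  a^+=-2.8648
step 4: x_pred=-5.1886  r=9.3386  x^+=-1.6492  v^+=-2.3617  a^+=-0.3573
step 5: x_pred=-3.7857  r=-0.9043  x^+=-4.1284  v^+=-3.1526  a^+=-0.6001

x_post = -4.1284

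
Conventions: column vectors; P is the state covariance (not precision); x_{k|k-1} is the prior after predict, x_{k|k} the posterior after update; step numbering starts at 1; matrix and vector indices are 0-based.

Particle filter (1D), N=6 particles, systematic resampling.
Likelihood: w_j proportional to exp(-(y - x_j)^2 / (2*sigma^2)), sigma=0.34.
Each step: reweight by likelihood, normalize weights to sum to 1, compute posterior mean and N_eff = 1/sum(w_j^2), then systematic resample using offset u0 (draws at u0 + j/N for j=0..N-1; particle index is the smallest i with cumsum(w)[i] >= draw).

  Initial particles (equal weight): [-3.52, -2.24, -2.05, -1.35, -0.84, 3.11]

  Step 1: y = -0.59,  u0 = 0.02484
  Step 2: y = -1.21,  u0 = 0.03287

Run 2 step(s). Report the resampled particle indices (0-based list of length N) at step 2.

resampled_idx = [0, 0, 1, 2, 3, 5]

step 1: w=[0.0000, 0.0000, 0.0001, 0.0973, 0.9026, 0.0000]  mean=-0.8898  Neff=1.2133  idx=[3, 4, 4, 4, 4, 4]
step 2: w=[0.2493, 0.1501, 0.1501, 0.1501, 0.1501, 0.1501]  mean=-0.9672  Neff=5.7185  idx=[0, 0, 1, 2, 3, 5]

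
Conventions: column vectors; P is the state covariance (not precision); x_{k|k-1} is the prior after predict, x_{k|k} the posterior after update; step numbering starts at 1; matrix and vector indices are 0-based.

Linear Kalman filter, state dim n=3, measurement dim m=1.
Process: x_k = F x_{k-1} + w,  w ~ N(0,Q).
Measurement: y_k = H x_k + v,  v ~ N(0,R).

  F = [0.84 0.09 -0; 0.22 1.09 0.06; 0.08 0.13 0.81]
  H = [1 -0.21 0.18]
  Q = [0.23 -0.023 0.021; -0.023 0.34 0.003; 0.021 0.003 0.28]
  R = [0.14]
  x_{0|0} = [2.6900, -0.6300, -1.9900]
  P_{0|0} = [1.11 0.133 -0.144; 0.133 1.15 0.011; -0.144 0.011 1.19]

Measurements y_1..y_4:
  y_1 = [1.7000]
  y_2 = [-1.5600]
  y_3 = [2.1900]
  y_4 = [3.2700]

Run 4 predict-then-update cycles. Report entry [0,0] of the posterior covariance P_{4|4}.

P_post[0,0] = 0.2670

step 1: x^-=[2.2029, -0.2143, -1.4786]  P^-=[1.0426 0.4122 0.0274; 0.4122 1.8257 0.2422; 0.0274 0.2422 1.0737]  S=[1.1164]  K=[0.8608; 0.0648; 0.1521]  nu=[-0.2818]  x^+=[1.9604, -0.2326, -1.5214]  P^+=[0.2154 0.3499 -0.1188; 0.3499 1.8211 0.2312; -0.1188 0.2312 1.0479]
step 2: x^-=[1.6258, 0.0865, -1.1058]  P^-=[0.4496 0.5180 0.0335; 0.5180 2.7127 0.5404; 0.0335 0.5404 1.0403]  S=[0.4966]  K=[0.6985; 0.0918; 0.2160]  nu=[-2.9686]  x^+=[-0.4477, -0.1861, -1.7471]  P^+=[0.2073 0.4861 -0.0414; 0.4861 2.7085 0.5306; -0.0414 0.5306 1.0171]
step 3: x^-=[-0.3928, -0.4062, -1.4752]  P^-=[0.4717 0.7365 0.1337; 0.7365 3.8731 0.9612; 0.1337 0.9612 1.1109]  S=[0.4847]  K=[0.7039; 0.1985; 0.2720]  nu=[2.7631]  x^+=[1.5520, 0.1422, -0.7236]  P^+=[0.2316 0.6688 0.0409; 0.6688 3.8541 0.9350; 0.0409 0.9350 1.0750]
step 4: x^-=[1.3164, 0.4530, -0.4435]  P^-=[0.5258 1.0306 0.2555; 1.0306 5.3782 1.5232; 0.2555 1.5232 1.2681]  S=[0.4880]  K=[0.7281; 0.3594; 0.3359]  nu=[2.1285]  x^+=[2.8663, 1.2179, 0.2714]  P^+=[0.2670 0.9029 0.1362; 0.9029 5.3152 1.4643; 0.1362 1.4643 1.2130]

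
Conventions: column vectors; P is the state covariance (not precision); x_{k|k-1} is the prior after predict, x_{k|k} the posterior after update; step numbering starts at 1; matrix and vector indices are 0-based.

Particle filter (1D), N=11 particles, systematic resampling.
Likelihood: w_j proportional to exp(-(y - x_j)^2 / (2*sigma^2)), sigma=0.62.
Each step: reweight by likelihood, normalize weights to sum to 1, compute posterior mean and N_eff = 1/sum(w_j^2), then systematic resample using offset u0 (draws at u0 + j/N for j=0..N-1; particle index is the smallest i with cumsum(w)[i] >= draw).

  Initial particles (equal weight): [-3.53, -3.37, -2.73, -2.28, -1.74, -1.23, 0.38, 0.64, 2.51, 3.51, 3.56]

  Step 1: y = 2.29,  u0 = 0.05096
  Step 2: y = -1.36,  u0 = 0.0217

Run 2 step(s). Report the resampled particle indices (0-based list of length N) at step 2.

step 1: w=[0.0000, 0.0000, 0.0000, 0.0000, 0.0000, 0.0000, 0.0070, 0.0233, 0.7550, 0.1160, 0.0987]  mean=2.6712  Neff=1.6839  idx=[8, 8, 8, 8, 8, 8, 8, 8, 8, 9, 10]
step 2: w=[0.1111, 0.1111, 0.1111, 0.1111, 0.1111, 0.1111, 0.1111, 0.1111, 0.1111, 0.0000, 0.0000]  mean=2.5100  Neff=9.0000  idx=[0, 1, 1, 2, 3, 4, 5, 5, 6, 7, 8]

resampled_idx = [0, 1, 1, 2, 3, 4, 5, 5, 6, 7, 8]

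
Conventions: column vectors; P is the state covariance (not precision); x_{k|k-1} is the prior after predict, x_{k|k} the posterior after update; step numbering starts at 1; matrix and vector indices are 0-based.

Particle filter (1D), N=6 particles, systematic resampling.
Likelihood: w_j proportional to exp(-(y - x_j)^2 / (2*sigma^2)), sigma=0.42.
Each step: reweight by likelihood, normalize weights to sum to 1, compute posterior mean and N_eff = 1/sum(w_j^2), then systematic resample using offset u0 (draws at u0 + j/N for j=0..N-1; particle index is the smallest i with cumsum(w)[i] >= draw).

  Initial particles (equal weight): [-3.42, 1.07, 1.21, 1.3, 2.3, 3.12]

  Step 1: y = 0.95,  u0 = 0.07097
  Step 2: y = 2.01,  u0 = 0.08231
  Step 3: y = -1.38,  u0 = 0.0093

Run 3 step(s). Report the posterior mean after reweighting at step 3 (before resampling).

post_mean = 1.1152

step 1: w=[0.0000, 0.3843, 0.3305, 0.2829, 0.0023, 0.0000]  mean=1.1841  Neff=2.9677  idx=[1, 1, 2, 2, 3, 3]
step 2: w=[0.0844, 0.0844, 0.1683, 0.1683, 0.2474, 0.2474]  mean=1.2309  Neff=5.1749  idx=[0, 2, 3, 4, 4, 5]
step 3: w=[0.7265, 0.0983, 0.0983, 0.0256, 0.0256, 0.0256]  mean=1.1152  Neff=1.8213  idx=[0, 0, 0, 0, 0, 2]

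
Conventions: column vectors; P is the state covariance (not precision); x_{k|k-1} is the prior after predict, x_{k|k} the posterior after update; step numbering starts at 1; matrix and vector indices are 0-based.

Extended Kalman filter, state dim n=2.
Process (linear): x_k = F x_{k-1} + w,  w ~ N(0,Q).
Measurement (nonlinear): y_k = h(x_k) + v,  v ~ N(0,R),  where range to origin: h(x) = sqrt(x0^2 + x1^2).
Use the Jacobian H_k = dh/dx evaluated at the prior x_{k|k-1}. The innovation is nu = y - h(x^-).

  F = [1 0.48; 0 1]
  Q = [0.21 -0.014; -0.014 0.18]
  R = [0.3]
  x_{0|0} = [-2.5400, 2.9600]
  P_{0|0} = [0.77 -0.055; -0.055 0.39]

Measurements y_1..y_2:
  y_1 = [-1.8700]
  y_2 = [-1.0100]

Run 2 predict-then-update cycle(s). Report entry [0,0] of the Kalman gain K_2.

step 1: x^-=[-1.1192, 2.9600]  P^-=[1.0171 0.1182; 0.1182 0.5700]  H_jac=[-0.3537 0.9354]  S=[0.8477]  K=[-0.2939; 0.5796]  nu=[-5.0345]  x^+=[0.3604, 0.0419]  P^+=[0.9438 0.2626; 0.2626 0.2852]
step 2: x^-=[0.3805, 0.0419]  P^-=[1.4716 0.3855; 0.3855 0.4652]  H_jac=[0.9940 0.1094]  S=[1.8434]  K=[0.8164; 0.2355]  nu=[-1.3928]  x^+=[-0.7566, -0.2861]  P^+=[0.2430 0.0311; 0.0311 0.3630]

K[0,0] = 0.8164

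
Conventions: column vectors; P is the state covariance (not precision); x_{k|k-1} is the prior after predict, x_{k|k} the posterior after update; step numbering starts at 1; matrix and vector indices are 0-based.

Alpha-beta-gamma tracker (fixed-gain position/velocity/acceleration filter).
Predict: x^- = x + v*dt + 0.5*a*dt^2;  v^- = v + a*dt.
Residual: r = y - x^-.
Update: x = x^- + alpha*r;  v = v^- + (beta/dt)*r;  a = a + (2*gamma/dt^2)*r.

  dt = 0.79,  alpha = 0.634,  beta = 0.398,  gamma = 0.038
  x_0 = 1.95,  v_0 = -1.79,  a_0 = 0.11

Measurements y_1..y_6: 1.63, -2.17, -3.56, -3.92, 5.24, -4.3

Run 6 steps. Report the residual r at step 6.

step 1: x_pred=0.5702  r=1.0598  x^+=1.2421  v^+=-1.1692  a^+=0.2391
step 2: x_pred=0.3931  r=-2.5631  x^+=-1.2319  v^+=-2.2716  a^+=-0.0731
step 3: x_pred=-3.0493  r=-0.5107  x^+=-3.3731  v^+=-2.5866  a^+=-0.1353
step 4: x_pred=-5.4587  r=1.5387  x^+=-4.4832  v^+=-1.9183  a^+=0.0521
step 5: x_pred=-5.9823  r=11.2223  x^+=1.1326  v^+=3.7767  a^+=1.4187
step 6: x_pred=4.5589  r=-8.8589  x^+=-1.0576  v^+=0.4344  a^+=0.3399

resid = -8.8589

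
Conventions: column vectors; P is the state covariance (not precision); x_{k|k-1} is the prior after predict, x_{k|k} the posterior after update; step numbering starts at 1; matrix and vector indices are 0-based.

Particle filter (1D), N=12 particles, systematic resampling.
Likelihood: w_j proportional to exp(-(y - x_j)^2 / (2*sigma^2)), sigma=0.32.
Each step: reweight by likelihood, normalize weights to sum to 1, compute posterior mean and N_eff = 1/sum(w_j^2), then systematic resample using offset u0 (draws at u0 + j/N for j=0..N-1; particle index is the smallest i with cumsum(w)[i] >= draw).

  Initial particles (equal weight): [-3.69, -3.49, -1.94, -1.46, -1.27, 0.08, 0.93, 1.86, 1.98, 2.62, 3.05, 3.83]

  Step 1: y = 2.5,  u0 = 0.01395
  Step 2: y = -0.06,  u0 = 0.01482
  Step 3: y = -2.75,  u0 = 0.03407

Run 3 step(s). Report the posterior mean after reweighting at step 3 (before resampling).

post_mean = 1.8601

step 1: w=[0.0000, 0.0000, 0.0000, 0.0000, 0.0000, 0.0000, 0.0000, 0.0866, 0.1709, 0.5964, 0.1461, 0.0001]  mean=2.5078  Neff=2.4174  idx=[7, 8, 8, 9, 9, 9, 9, 9, 9, 9, 9, 10]
step 2: w=[0.8358, 0.0821, 0.0821, 0.0000, 0.0000, 0.0000, 0.0000, 0.0000, 0.0000, 0.0000, 0.0000, 0.0000]  mean=1.8797  Neff=1.4045  idx=[0, 0, 0, 0, 0, 0, 0, 0, 0, 0, 1, 2]
step 3: w=[0.0999, 0.0999, 0.0999, 0.0999, 0.0999, 0.0999, 0.0999, 0.0999, 0.0999, 0.0999, 0.0004, 0.0004]  mean=1.8601  Neff=10.0168  idx=[0, 1, 2, 2, 3, 4, 5, 6, 7, 7, 8, 9]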